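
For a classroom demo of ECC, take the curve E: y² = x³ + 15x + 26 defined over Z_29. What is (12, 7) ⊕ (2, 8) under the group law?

(24, 0)

(12, 7) + (2, 8). λ = (8 - 7)/(2 - 12) ≡ 1/19 mod 29. 19⁻¹ ≡ 26 (mod 29), so λ ≡ 26.
  x = λ² - 12 - 2 = 676 - 14 ≡ 24; y = λ·(12 - 24) - 7 ≡ 0. → (24, 0)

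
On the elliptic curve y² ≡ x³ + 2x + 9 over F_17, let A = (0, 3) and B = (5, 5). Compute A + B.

(0, 3) + (5, 5). λ = (5 - 3)/(5 - 0) ≡ 2/5 mod 17. 5⁻¹ ≡ 7 (mod 17) since 5·7 = 35 ≡ 1, so λ ≡ 14.
  x = λ² - 0 - 5 = 196 - 5 ≡ 4; y = λ·(0 - 4) - 3 ≡ 9. → (4, 9)

(4, 9)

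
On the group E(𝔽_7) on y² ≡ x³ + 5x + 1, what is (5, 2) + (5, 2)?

(5, 5)

tangent at (5, 2): λ = (3·5² + 5)/(2·2) ≡ 3/4. 4⁻¹ ≡ 2 (mod 7) since 4·2 = 8 ≡ 1, so λ ≡ 3·2 ≡ 6.
  x = λ² - 5 - 5 = 36 - 10 ≡ 5; y = λ·(5 - 5) - 2 ≡ 5. → (5, 5)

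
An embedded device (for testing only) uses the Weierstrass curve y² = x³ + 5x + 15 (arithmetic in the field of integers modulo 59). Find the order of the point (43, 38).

2P: tangent at (43, 38): λ = (3·43² + 5)/(2·38) ≡ 6/17. 17⁻¹ ≡ 7 (mod 59), so λ ≡ 6·7 ≡ 42.
  x = λ² - 43 - 43 = 1764 - 86 ≡ 26; y = λ·(43 - 26) - 38 ≡ 27. → (26, 27)
3P: (26, 27) + (43, 38). λ = (38 - 27)/(43 - 26) ≡ 11/17 mod 59. 17⁻¹ ≡ 7 (mod 59), so λ ≡ 18.
  x = λ² - 26 - 43 = 324 - 69 ≡ 19; y = λ·(26 - 19) - 27 ≡ 40. → (19, 40)
4P: (19, 40) + (43, 38). λ = (38 - 40)/(43 - 19) ≡ 57/24 mod 59. 24⁻¹ ≡ 32 (mod 59), so λ ≡ 54.
  x = λ² - 19 - 43 = 2916 - 62 ≡ 22; y = λ·(19 - 22) - 40 ≡ 34. → (22, 34)
5P: (22, 34) + (43, 38). λ = (38 - 34)/(43 - 22) ≡ 4/21 mod 59. 21⁻¹ ≡ 45 (mod 59) since 21·45 = 945 ≡ 1, so λ ≡ 3.
  x = λ² - 22 - 43 = 9 - 65 ≡ 3; y = λ·(22 - 3) - 34 ≡ 23. → (3, 23)
6P: (3, 23) + (43, 38). λ = (38 - 23)/(43 - 3) ≡ 15/40 mod 59. 40⁻¹ ≡ 31 (mod 59), so λ ≡ 52.
  x = λ² - 3 - 43 = 2704 - 46 ≡ 3; y = λ·(3 - 3) - 23 ≡ 36. → (3, 36)
7P: (3, 36) + (43, 38). λ = (38 - 36)/(43 - 3) ≡ 2/40 mod 59. 40⁻¹ ≡ 31 (mod 59), so λ ≡ 3.
  x = λ² - 3 - 43 = 9 - 46 ≡ 22; y = λ·(3 - 22) - 36 ≡ 25. → (22, 25)
8P: (22, 25) + (43, 38). λ = (38 - 25)/(43 - 22) ≡ 13/21 mod 59. 21⁻¹ ≡ 45 (mod 59), so λ ≡ 54.
  x = λ² - 22 - 43 = 2916 - 65 ≡ 19; y = λ·(22 - 19) - 25 ≡ 19. → (19, 19)
9P: (19, 19) + (43, 38). λ = (38 - 19)/(43 - 19) ≡ 19/24 mod 59. 24⁻¹ ≡ 32 (mod 59), so λ ≡ 18.
  x = λ² - 19 - 43 = 324 - 62 ≡ 26; y = λ·(19 - 26) - 19 ≡ 32. → (26, 32)
10P: (26, 32) + (43, 38). λ = (38 - 32)/(43 - 26) ≡ 6/17 mod 59. 17⁻¹ ≡ 7 (mod 59), so λ ≡ 42.
  x = λ² - 26 - 43 = 1764 - 69 ≡ 43; y = λ·(26 - 43) - 32 ≡ 21. → (43, 21)
11P: (43, 21) + (43, 38): same x and y₁ ≡ -y₂, so the sum is ∞.
11P = ∞, so the order is 11.

11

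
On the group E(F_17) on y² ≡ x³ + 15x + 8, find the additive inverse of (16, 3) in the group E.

(16, 14)

-(16, 3) = (16, -3 mod 17) = (16, 14).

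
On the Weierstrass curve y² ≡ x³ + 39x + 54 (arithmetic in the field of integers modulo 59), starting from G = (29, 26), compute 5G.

Repeated addition: build up to 5G.
2G: tangent at (29, 26): λ = (3·29² + 39)/(2·26) ≡ 25/52. 52⁻¹ ≡ 42 (mod 59) since 52·42 = 2184 ≡ 1, so λ ≡ 25·42 ≡ 47.
  x = λ² - 29 - 29 = 2209 - 58 ≡ 27; y = λ·(29 - 27) - 26 ≡ 9. → (27, 9)
3G: (27, 9) + (29, 26). λ = (26 - 9)/(29 - 27) ≡ 17/2 mod 59. 2⁻¹ ≡ 30 (mod 59), so λ ≡ 38.
  x = λ² - 27 - 29 = 1444 - 56 ≡ 31; y = λ·(27 - 31) - 9 ≡ 16. → (31, 16)
4G: (31, 16) + (29, 26). λ = (26 - 16)/(29 - 31) ≡ 10/57 mod 59. 57⁻¹ ≡ 29 (mod 59) since 57·29 = 1653 ≡ 1, so λ ≡ 54.
  x = λ² - 31 - 29 = 2916 - 60 ≡ 24; y = λ·(31 - 24) - 16 ≡ 8. → (24, 8)
5G: (24, 8) + (29, 26). λ = (26 - 8)/(29 - 24) ≡ 18/5 mod 59. 5⁻¹ ≡ 12 (mod 59), so λ ≡ 39.
  x = λ² - 24 - 29 = 1521 - 53 ≡ 52; y = λ·(24 - 52) - 8 ≡ 21. → (52, 21)

(52, 21)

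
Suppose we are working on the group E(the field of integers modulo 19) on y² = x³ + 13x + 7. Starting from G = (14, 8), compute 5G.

Double-and-add on 5 = (101)₂. Start with G = (14, 8) for the leading 1-bit.
double: tangent at (14, 8): λ = (3·14² + 13)/(2·8) ≡ 12/16. 16⁻¹ ≡ 6 (mod 19), so λ ≡ 12·6 ≡ 15.
  x = λ² - 14 - 14 = 225 - 28 ≡ 7; y = λ·(14 - 7) - 8 ≡ 2. → (7, 2)
double: tangent at (7, 2): λ = (3·7² + 13)/(2·2) ≡ 8/4. 4⁻¹ ≡ 5 (mod 19), so λ ≡ 8·5 ≡ 2.
  x = λ² - 7 - 7 = 4 - 14 ≡ 9; y = λ·(7 - 9) - 2 ≡ 13. → (9, 13)
add G: (9, 13) + (14, 8). λ = (8 - 13)/(14 - 9) ≡ 14/5 mod 19. 5⁻¹ ≡ 4 (mod 19) since 5·4 = 20 ≡ 1, so λ ≡ 18.
  x = λ² - 9 - 14 = 324 - 23 ≡ 16; y = λ·(9 - 16) - 13 ≡ 13. → (16, 13)

(16, 13)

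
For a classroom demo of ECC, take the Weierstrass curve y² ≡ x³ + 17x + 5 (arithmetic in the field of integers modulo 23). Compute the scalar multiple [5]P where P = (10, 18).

Double-and-add on 5 = (101)₂. Start with P = (10, 18) for the leading 1-bit.
double: tangent at (10, 18): λ = (3·10² + 17)/(2·18) ≡ 18/13. 13⁻¹ ≡ 16 (mod 23) since 13·16 = 208 ≡ 1, so λ ≡ 18·16 ≡ 12.
  x = λ² - 10 - 10 = 144 - 20 ≡ 9; y = λ·(10 - 9) - 18 ≡ 17. → (9, 17)
double: tangent at (9, 17): λ = (3·9² + 17)/(2·17) ≡ 7/11. 11⁻¹ ≡ 21 (mod 23) since 11·21 = 231 ≡ 1, so λ ≡ 7·21 ≡ 9.
  x = λ² - 9 - 9 = 81 - 18 ≡ 17; y = λ·(9 - 17) - 17 ≡ 3. → (17, 3)
add P: (17, 3) + (10, 18). λ = (18 - 3)/(10 - 17) ≡ 15/16 mod 23. 16⁻¹ ≡ 13 (mod 23) since 16·13 = 208 ≡ 1, so λ ≡ 11.
  x = λ² - 17 - 10 = 121 - 27 ≡ 2; y = λ·(17 - 2) - 3 ≡ 1. → (2, 1)

(2, 1)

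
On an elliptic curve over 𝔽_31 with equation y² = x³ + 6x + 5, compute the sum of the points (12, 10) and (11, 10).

(8, 21)

(12, 10) + (11, 10). λ = (10 - 10)/(11 - 12) ≡ 0/30 mod 31. 30⁻¹ ≡ 30 (mod 31) since 30·30 = 900 ≡ 1, so λ ≡ 0.
  x = λ² - 12 - 11 = 0 - 23 ≡ 8; y = λ·(12 - 8) - 10 ≡ 21. → (8, 21)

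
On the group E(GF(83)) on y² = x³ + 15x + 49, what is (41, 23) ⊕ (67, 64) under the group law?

(41, 23) + (67, 64). λ = (64 - 23)/(67 - 41) ≡ 41/26 mod 83. 26⁻¹ ≡ 16 (mod 83) since 26·16 = 416 ≡ 1, so λ ≡ 75.
  x = λ² - 41 - 67 = 5625 - 108 ≡ 39; y = λ·(41 - 39) - 23 ≡ 44. → (39, 44)

(39, 44)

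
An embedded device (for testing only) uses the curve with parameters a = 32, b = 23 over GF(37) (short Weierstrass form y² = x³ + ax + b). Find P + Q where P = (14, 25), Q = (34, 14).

(14, 25) + (34, 14). λ = (14 - 25)/(34 - 14) ≡ 26/20 mod 37. 20⁻¹ ≡ 13 (mod 37) since 20·13 = 260 ≡ 1, so λ ≡ 5.
  x = λ² - 14 - 34 = 25 - 48 ≡ 14; y = λ·(14 - 14) - 25 ≡ 12. → (14, 12)

(14, 12)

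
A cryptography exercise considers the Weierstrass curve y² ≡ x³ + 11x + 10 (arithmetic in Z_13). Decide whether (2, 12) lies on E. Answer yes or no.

yes

y² = 12² ≡ 1; x³ + 11x + 10 = 40 ≡ 1 (mod 13). 1 = 1.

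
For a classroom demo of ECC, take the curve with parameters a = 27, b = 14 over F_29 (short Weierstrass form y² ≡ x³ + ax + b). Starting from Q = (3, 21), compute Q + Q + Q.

Repeated addition: build up to 3Q.
2Q: tangent at (3, 21): λ = (3·3² + 27)/(2·21) ≡ 25/13. 13⁻¹ ≡ 9 (mod 29), so λ ≡ 25·9 ≡ 22.
  x = λ² - 3 - 3 = 484 - 6 ≡ 14; y = λ·(3 - 14) - 21 ≡ 27. → (14, 27)
3Q: (14, 27) + (3, 21). λ = (21 - 27)/(3 - 14) ≡ 23/18 mod 29. 18⁻¹ ≡ 21 (mod 29) since 18·21 = 378 ≡ 1, so λ ≡ 19.
  x = λ² - 14 - 3 = 361 - 17 ≡ 25; y = λ·(14 - 25) - 27 ≡ 25. → (25, 25)

(25, 25)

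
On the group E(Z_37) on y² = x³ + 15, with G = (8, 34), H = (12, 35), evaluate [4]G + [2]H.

(17, 28)

First 4G:
Double-and-add on 4 = (100)₂. Start with G = (8, 34) for the leading 1-bit.
double: tangent at (8, 34): λ = (3·8² + 0)/(2·34) ≡ 7/31. 31⁻¹ ≡ 6 (mod 37), so λ ≡ 7·6 ≡ 5.
  x = λ² - 8 - 8 = 25 - 16 ≡ 9; y = λ·(8 - 9) - 34 ≡ 35. → (9, 35)
double: tangent at (9, 35): λ = (3·9² + 0)/(2·35) ≡ 21/33. 33⁻¹ ≡ 9 (mod 37), so λ ≡ 21·9 ≡ 4.
  x = λ² - 9 - 9 = 16 - 18 ≡ 35; y = λ·(9 - 35) - 35 ≡ 9. → (35, 9)
4G = (35, 9).
Next 2H:
Repeated addition: build up to 2H.
2H: tangent at (12, 35): λ = (3·12² + 0)/(2·35) ≡ 25/33. 33⁻¹ ≡ 9 (mod 37), so λ ≡ 25·9 ≡ 3.
  x = λ² - 12 - 12 = 9 - 24 ≡ 22; y = λ·(12 - 22) - 35 ≡ 9. → (22, 9)
2H = (22, 9).
Finally 4G + 2H:
(35, 9) + (22, 9). λ = (9 - 9)/(22 - 35) ≡ 0/24 mod 37. 24⁻¹ ≡ 17 (mod 37) since 24·17 = 408 ≡ 1, so λ ≡ 0.
  x = λ² - 35 - 22 = 0 - 57 ≡ 17; y = λ·(35 - 17) - 9 ≡ 28. → (17, 28)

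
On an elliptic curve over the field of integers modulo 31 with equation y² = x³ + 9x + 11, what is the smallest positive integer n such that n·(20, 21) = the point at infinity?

9

2P: tangent at (20, 21): λ = (3·20² + 9)/(2·21) ≡ 0/11. 11⁻¹ ≡ 17 (mod 31), so λ ≡ 0·17 ≡ 0.
  x = λ² - 20 - 20 = 0 - 40 ≡ 22; y = λ·(20 - 22) - 21 ≡ 10. → (22, 10)
3P: (22, 10) + (20, 21). λ = (21 - 10)/(20 - 22) ≡ 11/29 mod 31. 29⁻¹ ≡ 15 (mod 31) since 29·15 = 435 ≡ 1, so λ ≡ 10.
  x = λ² - 22 - 20 = 100 - 42 ≡ 27; y = λ·(22 - 27) - 10 ≡ 2. → (27, 2)
4P: (27, 2) + (20, 21). λ = (21 - 2)/(20 - 27) ≡ 19/24 mod 31. 24⁻¹ ≡ 22 (mod 31) since 24·22 = 528 ≡ 1, so λ ≡ 15.
  x = λ² - 27 - 20 = 225 - 47 ≡ 23; y = λ·(27 - 23) - 2 ≡ 27. → (23, 27)
5P: (23, 27) + (20, 21). λ = (21 - 27)/(20 - 23) ≡ 25/28 mod 31. 28⁻¹ ≡ 10 (mod 31), so λ ≡ 2.
  x = λ² - 23 - 20 = 4 - 43 ≡ 23; y = λ·(23 - 23) - 27 ≡ 4. → (23, 4)
6P: (23, 4) + (20, 21). λ = (21 - 4)/(20 - 23) ≡ 17/28 mod 31. 28⁻¹ ≡ 10 (mod 31), so λ ≡ 15.
  x = λ² - 23 - 20 = 225 - 43 ≡ 27; y = λ·(23 - 27) - 4 ≡ 29. → (27, 29)
7P: (27, 29) + (20, 21). λ = (21 - 29)/(20 - 27) ≡ 23/24 mod 31. 24⁻¹ ≡ 22 (mod 31), so λ ≡ 10.
  x = λ² - 27 - 20 = 100 - 47 ≡ 22; y = λ·(27 - 22) - 29 ≡ 21. → (22, 21)
8P: (22, 21) + (20, 21). λ = (21 - 21)/(20 - 22) ≡ 0/29 mod 31. 29⁻¹ ≡ 15 (mod 31) since 29·15 = 435 ≡ 1, so λ ≡ 0.
  x = λ² - 22 - 20 = 0 - 42 ≡ 20; y = λ·(22 - 20) - 21 ≡ 10. → (20, 10)
9P: (20, 10) + (20, 21): same x and y₁ ≡ -y₂, so the sum is the point at infinity.
9P = the point at infinity, so the order is 9.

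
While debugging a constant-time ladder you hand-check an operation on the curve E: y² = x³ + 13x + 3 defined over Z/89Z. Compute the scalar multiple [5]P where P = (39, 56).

(71, 16)

Double-and-add on 5 = (101)₂. Start with P = (39, 56) for the leading 1-bit.
double: tangent at (39, 56): λ = (3·39² + 13)/(2·56) ≡ 37/23. 23⁻¹ ≡ 31 (mod 89), so λ ≡ 37·31 ≡ 79.
  x = λ² - 39 - 39 = 6241 - 78 ≡ 22; y = λ·(39 - 22) - 56 ≡ 41. → (22, 41)
double: tangent at (22, 41): λ = (3·22² + 13)/(2·41) ≡ 41/82. 82⁻¹ ≡ 38 (mod 89), so λ ≡ 41·38 ≡ 45.
  x = λ² - 22 - 22 = 2025 - 44 ≡ 23; y = λ·(22 - 23) - 41 ≡ 3. → (23, 3)
add P: (23, 3) + (39, 56). λ = (56 - 3)/(39 - 23) ≡ 53/16 mod 89. 16⁻¹ ≡ 39 (mod 89) since 16·39 = 624 ≡ 1, so λ ≡ 20.
  x = λ² - 23 - 39 = 400 - 62 ≡ 71; y = λ·(23 - 71) - 3 ≡ 16. → (71, 16)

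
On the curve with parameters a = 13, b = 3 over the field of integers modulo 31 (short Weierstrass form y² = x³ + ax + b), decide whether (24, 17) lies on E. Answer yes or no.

no

y² = 17² ≡ 10; x³ + 13x + 3 = 14139 ≡ 3 (mod 31). 10 ≠ 3.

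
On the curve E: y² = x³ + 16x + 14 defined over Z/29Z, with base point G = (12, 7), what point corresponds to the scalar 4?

Repeated addition: build up to 4G.
2G: tangent at (12, 7): λ = (3·12² + 16)/(2·7) ≡ 13/14. 14⁻¹ ≡ 27 (mod 29), so λ ≡ 13·27 ≡ 3.
  x = λ² - 12 - 12 = 9 - 24 ≡ 14; y = λ·(12 - 14) - 7 ≡ 16. → (14, 16)
3G: (14, 16) + (12, 7). λ = (7 - 16)/(12 - 14) ≡ 20/27 mod 29. 27⁻¹ ≡ 14 (mod 29), so λ ≡ 19.
  x = λ² - 14 - 12 = 361 - 26 ≡ 16; y = λ·(14 - 16) - 16 ≡ 4. → (16, 4)
4G: (16, 4) + (12, 7). λ = (7 - 4)/(12 - 16) ≡ 3/25 mod 29. 25⁻¹ ≡ 7 (mod 29) since 25·7 = 175 ≡ 1, so λ ≡ 21.
  x = λ² - 16 - 12 = 441 - 28 ≡ 7; y = λ·(16 - 7) - 4 ≡ 11. → (7, 11)

(7, 11)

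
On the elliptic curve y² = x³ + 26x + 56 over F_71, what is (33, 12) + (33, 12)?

(34, 49)

tangent at (33, 12): λ = (3·33² + 26)/(2·12) ≡ 27/24. 24⁻¹ ≡ 3 (mod 71) since 24·3 = 72 ≡ 1, so λ ≡ 27·3 ≡ 10.
  x = λ² - 33 - 33 = 100 - 66 ≡ 34; y = λ·(33 - 34) - 12 ≡ 49. → (34, 49)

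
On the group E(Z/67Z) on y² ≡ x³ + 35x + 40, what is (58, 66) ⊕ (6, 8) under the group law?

(65, 37)

(58, 66) + (6, 8). λ = (8 - 66)/(6 - 58) ≡ 9/15 mod 67. 15⁻¹ ≡ 9 (mod 67), so λ ≡ 14.
  x = λ² - 58 - 6 = 196 - 64 ≡ 65; y = λ·(58 - 65) - 66 ≡ 37. → (65, 37)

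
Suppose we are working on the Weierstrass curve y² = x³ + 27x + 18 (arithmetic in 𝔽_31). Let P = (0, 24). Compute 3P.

(27, 1)

Repeated addition: build up to 3P.
2P: tangent at (0, 24): λ = (3·0² + 27)/(2·24) ≡ 27/17. 17⁻¹ ≡ 11 (mod 31), so λ ≡ 27·11 ≡ 18.
  x = λ² - 0 - 0 = 324 - 0 ≡ 14; y = λ·(0 - 14) - 24 ≡ 3. → (14, 3)
3P: (14, 3) + (0, 24). λ = (24 - 3)/(0 - 14) ≡ 21/17 mod 31. 17⁻¹ ≡ 11 (mod 31) since 17·11 = 187 ≡ 1, so λ ≡ 14.
  x = λ² - 14 - 0 = 196 - 14 ≡ 27; y = λ·(14 - 27) - 3 ≡ 1. → (27, 1)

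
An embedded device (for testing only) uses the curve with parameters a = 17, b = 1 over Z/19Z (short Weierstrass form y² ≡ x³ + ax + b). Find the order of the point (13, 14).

8

2P: tangent at (13, 14): λ = (3·13² + 17)/(2·14) ≡ 11/9. 9⁻¹ ≡ 17 (mod 19), so λ ≡ 11·17 ≡ 16.
  x = λ² - 13 - 13 = 256 - 26 ≡ 2; y = λ·(13 - 2) - 14 ≡ 10. → (2, 10)
3P: (2, 10) + (13, 14). λ = (14 - 10)/(13 - 2) ≡ 4/11 mod 19. 11⁻¹ ≡ 7 (mod 19), so λ ≡ 9.
  x = λ² - 2 - 13 = 81 - 15 ≡ 9; y = λ·(2 - 9) - 10 ≡ 3. → (9, 3)
4P: (9, 3) + (13, 14). λ = (14 - 3)/(13 - 9) ≡ 11/4 mod 19. 4⁻¹ ≡ 5 (mod 19), so λ ≡ 17.
  x = λ² - 9 - 13 = 289 - 22 ≡ 1; y = λ·(9 - 1) - 3 ≡ 0. → (1, 0)
5P: (1, 0) + (13, 14). λ = (14 - 0)/(13 - 1) ≡ 14/12 mod 19. 12⁻¹ ≡ 8 (mod 19) since 12·8 = 96 ≡ 1, so λ ≡ 17.
  x = λ² - 1 - 13 = 289 - 14 ≡ 9; y = λ·(1 - 9) - 0 ≡ 16. → (9, 16)
6P: (9, 16) + (13, 14). λ = (14 - 16)/(13 - 9) ≡ 17/4 mod 19. 4⁻¹ ≡ 5 (mod 19), so λ ≡ 9.
  x = λ² - 9 - 13 = 81 - 22 ≡ 2; y = λ·(9 - 2) - 16 ≡ 9. → (2, 9)
7P: (2, 9) + (13, 14). λ = (14 - 9)/(13 - 2) ≡ 5/11 mod 19. 11⁻¹ ≡ 7 (mod 19), so λ ≡ 16.
  x = λ² - 2 - 13 = 256 - 15 ≡ 13; y = λ·(2 - 13) - 9 ≡ 5. → (13, 5)
8P: (13, 5) + (13, 14): same x and y₁ ≡ -y₂, so the sum is O.
8P = O, so the order is 8.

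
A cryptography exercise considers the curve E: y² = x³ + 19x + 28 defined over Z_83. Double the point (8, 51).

tangent at (8, 51): λ = (3·8² + 19)/(2·51) ≡ 45/19. 19⁻¹ ≡ 35 (mod 83), so λ ≡ 45·35 ≡ 81.
  x = λ² - 8 - 8 = 6561 - 16 ≡ 71; y = λ·(8 - 71) - 51 ≡ 75. → (71, 75)

(71, 75)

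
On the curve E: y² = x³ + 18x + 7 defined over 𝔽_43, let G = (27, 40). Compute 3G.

Repeated addition: build up to 3G.
2G: tangent at (27, 40): λ = (3·27² + 18)/(2·40) ≡ 12/37. 37⁻¹ ≡ 7 (mod 43), so λ ≡ 12·7 ≡ 41.
  x = λ² - 27 - 27 = 1681 - 54 ≡ 36; y = λ·(27 - 36) - 40 ≡ 21. → (36, 21)
3G: (36, 21) + (27, 40). λ = (40 - 21)/(27 - 36) ≡ 19/34 mod 43. 34⁻¹ ≡ 19 (mod 43) since 34·19 = 646 ≡ 1, so λ ≡ 17.
  x = λ² - 36 - 27 = 289 - 63 ≡ 11; y = λ·(36 - 11) - 21 ≡ 17. → (11, 17)

(11, 17)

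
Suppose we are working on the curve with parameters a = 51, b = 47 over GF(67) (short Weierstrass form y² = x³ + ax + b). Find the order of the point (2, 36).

2P: tangent at (2, 36): λ = (3·2² + 51)/(2·36) ≡ 63/5. 5⁻¹ ≡ 27 (mod 67), so λ ≡ 63·27 ≡ 26.
  x = λ² - 2 - 2 = 676 - 4 ≡ 2; y = λ·(2 - 2) - 36 ≡ 31. → (2, 31)
3P: (2, 31) + (2, 36): same x and y₁ ≡ -y₂, so the sum is O.
3P = O, so the order is 3.

3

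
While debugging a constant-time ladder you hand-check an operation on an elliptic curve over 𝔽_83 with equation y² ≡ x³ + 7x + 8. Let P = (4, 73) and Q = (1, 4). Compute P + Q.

(4, 73) + (1, 4). λ = (4 - 73)/(1 - 4) ≡ 14/80 mod 83. 80⁻¹ ≡ 55 (mod 83) since 80·55 = 4400 ≡ 1, so λ ≡ 23.
  x = λ² - 4 - 1 = 529 - 5 ≡ 26; y = λ·(4 - 26) - 73 ≡ 2. → (26, 2)

(26, 2)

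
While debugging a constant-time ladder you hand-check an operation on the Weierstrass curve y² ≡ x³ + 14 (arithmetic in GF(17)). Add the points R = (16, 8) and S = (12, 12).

(16, 8) + (12, 12). λ = (12 - 8)/(12 - 16) ≡ 4/13 mod 17. 13⁻¹ ≡ 4 (mod 17), so λ ≡ 16.
  x = λ² - 16 - 12 = 256 - 28 ≡ 7; y = λ·(16 - 7) - 8 ≡ 0. → (7, 0)

(7, 0)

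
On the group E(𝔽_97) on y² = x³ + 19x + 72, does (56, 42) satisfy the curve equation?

y² = 42² ≡ 18; x³ + 19x + 72 = 176752 ≡ 18 (mod 97). 18 = 18.

yes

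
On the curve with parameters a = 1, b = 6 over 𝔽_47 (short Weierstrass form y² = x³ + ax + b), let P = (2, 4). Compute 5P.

(33, 16)

Double-and-add on 5 = (101)₂. Start with P = (2, 4) for the leading 1-bit.
double: tangent at (2, 4): λ = (3·2² + 1)/(2·4) ≡ 13/8. 8⁻¹ ≡ 6 (mod 47) since 8·6 = 48 ≡ 1, so λ ≡ 13·6 ≡ 31.
  x = λ² - 2 - 2 = 961 - 4 ≡ 17; y = λ·(2 - 17) - 4 ≡ 1. → (17, 1)
double: tangent at (17, 1): λ = (3·17² + 1)/(2·1) ≡ 22/2. 2⁻¹ ≡ 24 (mod 47) since 2·24 = 48 ≡ 1, so λ ≡ 22·24 ≡ 11.
  x = λ² - 17 - 17 = 121 - 34 ≡ 40; y = λ·(17 - 40) - 1 ≡ 28. → (40, 28)
add P: (40, 28) + (2, 4). λ = (4 - 28)/(2 - 40) ≡ 23/9 mod 47. 9⁻¹ ≡ 21 (mod 47), so λ ≡ 13.
  x = λ² - 40 - 2 = 169 - 42 ≡ 33; y = λ·(40 - 33) - 28 ≡ 16. → (33, 16)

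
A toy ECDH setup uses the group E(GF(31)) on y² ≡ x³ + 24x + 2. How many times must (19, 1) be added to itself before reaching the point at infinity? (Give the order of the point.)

2P: tangent at (19, 1): λ = (3·19² + 24)/(2·1) ≡ 22/2. 2⁻¹ ≡ 16 (mod 31) since 2·16 = 32 ≡ 1, so λ ≡ 22·16 ≡ 11.
  x = λ² - 19 - 19 = 121 - 38 ≡ 21; y = λ·(19 - 21) - 1 ≡ 8. → (21, 8)
3P: (21, 8) + (19, 1). λ = (1 - 8)/(19 - 21) ≡ 24/29 mod 31. 29⁻¹ ≡ 15 (mod 31), so λ ≡ 19.
  x = λ² - 21 - 19 = 361 - 40 ≡ 11; y = λ·(21 - 11) - 8 ≡ 27. → (11, 27)
4P: (11, 27) + (19, 1). λ = (1 - 27)/(19 - 11) ≡ 5/8 mod 31. 8⁻¹ ≡ 4 (mod 31), so λ ≡ 20.
  x = λ² - 11 - 19 = 400 - 30 ≡ 29; y = λ·(11 - 29) - 27 ≡ 16. → (29, 16)
5P: (29, 16) + (19, 1). λ = (1 - 16)/(19 - 29) ≡ 16/21 mod 31. 21⁻¹ ≡ 3 (mod 31), so λ ≡ 17.
  x = λ² - 29 - 19 = 289 - 48 ≡ 24; y = λ·(29 - 24) - 16 ≡ 7. → (24, 7)
6P: (24, 7) + (19, 1). λ = (1 - 7)/(19 - 24) ≡ 25/26 mod 31. 26⁻¹ ≡ 6 (mod 31), so λ ≡ 26.
  x = λ² - 24 - 19 = 676 - 43 ≡ 13; y = λ·(24 - 13) - 7 ≡ 0. → (13, 0)
7P: (13, 0) + (19, 1). λ = (1 - 0)/(19 - 13) ≡ 1/6 mod 31. 6⁻¹ ≡ 26 (mod 31), so λ ≡ 26.
  x = λ² - 13 - 19 = 676 - 32 ≡ 24; y = λ·(13 - 24) - 0 ≡ 24. → (24, 24)
8P: (24, 24) + (19, 1). λ = (1 - 24)/(19 - 24) ≡ 8/26 mod 31. 26⁻¹ ≡ 6 (mod 31), so λ ≡ 17.
  x = λ² - 24 - 19 = 289 - 43 ≡ 29; y = λ·(24 - 29) - 24 ≡ 15. → (29, 15)
9P: (29, 15) + (19, 1). λ = (1 - 15)/(19 - 29) ≡ 17/21 mod 31. 21⁻¹ ≡ 3 (mod 31), so λ ≡ 20.
  x = λ² - 29 - 19 = 400 - 48 ≡ 11; y = λ·(29 - 11) - 15 ≡ 4. → (11, 4)
10P: (11, 4) + (19, 1). λ = (1 - 4)/(19 - 11) ≡ 28/8 mod 31. 8⁻¹ ≡ 4 (mod 31), so λ ≡ 19.
  x = λ² - 11 - 19 = 361 - 30 ≡ 21; y = λ·(11 - 21) - 4 ≡ 23. → (21, 23)
11P: (21, 23) + (19, 1). λ = (1 - 23)/(19 - 21) ≡ 9/29 mod 31. 29⁻¹ ≡ 15 (mod 31) since 29·15 = 435 ≡ 1, so λ ≡ 11.
  x = λ² - 21 - 19 = 121 - 40 ≡ 19; y = λ·(21 - 19) - 23 ≡ 30. → (19, 30)
12P: (19, 30) + (19, 1): same x and y₁ ≡ -y₂, so the sum is the point at infinity.
12P = the point at infinity, so the order is 12.

12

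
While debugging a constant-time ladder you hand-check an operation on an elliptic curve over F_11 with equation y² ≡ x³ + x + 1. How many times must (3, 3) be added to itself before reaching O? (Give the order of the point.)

7

2P: tangent at (3, 3): λ = (3·3² + 1)/(2·3) ≡ 6/6. 6⁻¹ ≡ 2 (mod 11), so λ ≡ 6·2 ≡ 1.
  x = λ² - 3 - 3 = 1 - 6 ≡ 6; y = λ·(3 - 6) - 3 ≡ 5. → (6, 5)
3P: (6, 5) + (3, 3). λ = (3 - 5)/(3 - 6) ≡ 9/8 mod 11. 8⁻¹ ≡ 7 (mod 11), so λ ≡ 8.
  x = λ² - 6 - 3 = 64 - 9 ≡ 0; y = λ·(6 - 0) - 5 ≡ 10. → (0, 10)
4P: (0, 10) + (3, 3). λ = (3 - 10)/(3 - 0) ≡ 4/3 mod 11. 3⁻¹ ≡ 4 (mod 11) since 3·4 = 12 ≡ 1, so λ ≡ 5.
  x = λ² - 0 - 3 = 25 - 3 ≡ 0; y = λ·(0 - 0) - 10 ≡ 1. → (0, 1)
5P: (0, 1) + (3, 3). λ = (3 - 1)/(3 - 0) ≡ 2/3 mod 11. 3⁻¹ ≡ 4 (mod 11), so λ ≡ 8.
  x = λ² - 0 - 3 = 64 - 3 ≡ 6; y = λ·(0 - 6) - 1 ≡ 6. → (6, 6)
6P: (6, 6) + (3, 3). λ = (3 - 6)/(3 - 6) ≡ 8/8 mod 11. 8⁻¹ ≡ 7 (mod 11) since 8·7 = 56 ≡ 1, so λ ≡ 1.
  x = λ² - 6 - 3 = 1 - 9 ≡ 3; y = λ·(6 - 3) - 6 ≡ 8. → (3, 8)
7P: (3, 8) + (3, 3): same x and y₁ ≡ -y₂, so the sum is O.
7P = O, so the order is 7.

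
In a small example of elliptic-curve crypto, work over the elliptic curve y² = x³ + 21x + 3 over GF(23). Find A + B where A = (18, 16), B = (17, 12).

(18, 16) + (17, 12). λ = (12 - 16)/(17 - 18) ≡ 19/22 mod 23. 22⁻¹ ≡ 22 (mod 23) since 22·22 = 484 ≡ 1, so λ ≡ 4.
  x = λ² - 18 - 17 = 16 - 35 ≡ 4; y = λ·(18 - 4) - 16 ≡ 17. → (4, 17)

(4, 17)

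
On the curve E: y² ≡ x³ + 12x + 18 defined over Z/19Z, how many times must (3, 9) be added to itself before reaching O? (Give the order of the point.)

6

2P: tangent at (3, 9): λ = (3·3² + 12)/(2·9) ≡ 1/18. 18⁻¹ ≡ 18 (mod 19) since 18·18 = 324 ≡ 1, so λ ≡ 1·18 ≡ 18.
  x = λ² - 3 - 3 = 324 - 6 ≡ 14; y = λ·(3 - 14) - 9 ≡ 2. → (14, 2)
3P: (14, 2) + (3, 9). λ = (9 - 2)/(3 - 14) ≡ 7/8 mod 19. 8⁻¹ ≡ 12 (mod 19) since 8·12 = 96 ≡ 1, so λ ≡ 8.
  x = λ² - 14 - 3 = 64 - 17 ≡ 9; y = λ·(14 - 9) - 2 ≡ 0. → (9, 0)
4P: (9, 0) + (3, 9). λ = (9 - 0)/(3 - 9) ≡ 9/13 mod 19. 13⁻¹ ≡ 3 (mod 19) since 13·3 = 39 ≡ 1, so λ ≡ 8.
  x = λ² - 9 - 3 = 64 - 12 ≡ 14; y = λ·(9 - 14) - 0 ≡ 17. → (14, 17)
5P: (14, 17) + (3, 9). λ = (9 - 17)/(3 - 14) ≡ 11/8 mod 19. 8⁻¹ ≡ 12 (mod 19), so λ ≡ 18.
  x = λ² - 14 - 3 = 324 - 17 ≡ 3; y = λ·(14 - 3) - 17 ≡ 10. → (3, 10)
6P: (3, 10) + (3, 9): same x and y₁ ≡ -y₂, so the sum is O.
6P = O, so the order is 6.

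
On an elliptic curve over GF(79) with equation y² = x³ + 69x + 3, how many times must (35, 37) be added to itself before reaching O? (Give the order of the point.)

8

2P: tangent at (35, 37): λ = (3·35² + 69)/(2·37) ≡ 31/74. 74⁻¹ ≡ 63 (mod 79), so λ ≡ 31·63 ≡ 57.
  x = λ² - 35 - 35 = 3249 - 70 ≡ 19; y = λ·(35 - 19) - 37 ≡ 6. → (19, 6)
3P: (19, 6) + (35, 37). λ = (37 - 6)/(35 - 19) ≡ 31/16 mod 79. 16⁻¹ ≡ 5 (mod 79) since 16·5 = 80 ≡ 1, so λ ≡ 76.
  x = λ² - 19 - 35 = 5776 - 54 ≡ 34; y = λ·(19 - 34) - 6 ≡ 39. → (34, 39)
4P: (34, 39) + (35, 37). λ = (37 - 39)/(35 - 34) ≡ 77/1 mod 79. 1⁻¹ ≡ 1 (mod 79) since 1·1 = 1 ≡ 1, so λ ≡ 77.
  x = λ² - 34 - 35 = 5929 - 69 ≡ 14; y = λ·(34 - 14) - 39 ≡ 0. → (14, 0)
5P: (14, 0) + (35, 37). λ = (37 - 0)/(35 - 14) ≡ 37/21 mod 79. 21⁻¹ ≡ 64 (mod 79) since 21·64 = 1344 ≡ 1, so λ ≡ 77.
  x = λ² - 14 - 35 = 5929 - 49 ≡ 34; y = λ·(14 - 34) - 0 ≡ 40. → (34, 40)
6P: (34, 40) + (35, 37). λ = (37 - 40)/(35 - 34) ≡ 76/1 mod 79. 1⁻¹ ≡ 1 (mod 79) since 1·1 = 1 ≡ 1, so λ ≡ 76.
  x = λ² - 34 - 35 = 5776 - 69 ≡ 19; y = λ·(34 - 19) - 40 ≡ 73. → (19, 73)
7P: (19, 73) + (35, 37). λ = (37 - 73)/(35 - 19) ≡ 43/16 mod 79. 16⁻¹ ≡ 5 (mod 79), so λ ≡ 57.
  x = λ² - 19 - 35 = 3249 - 54 ≡ 35; y = λ·(19 - 35) - 73 ≡ 42. → (35, 42)
8P: (35, 42) + (35, 37): same x and y₁ ≡ -y₂, so the sum is O.
8P = O, so the order is 8.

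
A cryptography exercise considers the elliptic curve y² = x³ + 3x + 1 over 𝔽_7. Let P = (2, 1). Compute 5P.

(3, 4)

Repeated addition: build up to 5P.
2P: tangent at (2, 1): λ = (3·2² + 3)/(2·1) ≡ 1/2. 2⁻¹ ≡ 4 (mod 7) since 2·4 = 8 ≡ 1, so λ ≡ 1·4 ≡ 4.
  x = λ² - 2 - 2 = 16 - 4 ≡ 5; y = λ·(2 - 5) - 1 ≡ 1. → (5, 1)
3P: (5, 1) + (2, 1). λ = (1 - 1)/(2 - 5) ≡ 0/4 mod 7. 4⁻¹ ≡ 2 (mod 7), so λ ≡ 0.
  x = λ² - 5 - 2 = 0 - 7 ≡ 0; y = λ·(5 - 0) - 1 ≡ 6. → (0, 6)
4P: (0, 6) + (2, 1). λ = (1 - 6)/(2 - 0) ≡ 2/2 mod 7. 2⁻¹ ≡ 4 (mod 7) since 2·4 = 8 ≡ 1, so λ ≡ 1.
  x = λ² - 0 - 2 = 1 - 2 ≡ 6; y = λ·(0 - 6) - 6 ≡ 2. → (6, 2)
5P: (6, 2) + (2, 1). λ = (1 - 2)/(2 - 6) ≡ 6/3 mod 7. 3⁻¹ ≡ 5 (mod 7), so λ ≡ 2.
  x = λ² - 6 - 2 = 4 - 8 ≡ 3; y = λ·(6 - 3) - 2 ≡ 4. → (3, 4)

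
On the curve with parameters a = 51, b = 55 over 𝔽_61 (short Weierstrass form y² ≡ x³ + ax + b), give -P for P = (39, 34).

-(39, 34) = (39, -34 mod 61) = (39, 27).

(39, 27)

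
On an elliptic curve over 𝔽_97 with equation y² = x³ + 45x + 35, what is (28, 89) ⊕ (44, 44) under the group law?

(28, 89) + (44, 44). λ = (44 - 89)/(44 - 28) ≡ 52/16 mod 97. 16⁻¹ ≡ 91 (mod 97), so λ ≡ 76.
  x = λ² - 28 - 44 = 5776 - 72 ≡ 78; y = λ·(28 - 78) - 89 ≡ 88. → (78, 88)

(78, 88)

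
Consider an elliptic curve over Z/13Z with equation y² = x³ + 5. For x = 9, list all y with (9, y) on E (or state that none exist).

x³ + 0x + 5 = 734 ≡ 6 (mod 13).
6 is a non-residue mod 13; no y exists.

none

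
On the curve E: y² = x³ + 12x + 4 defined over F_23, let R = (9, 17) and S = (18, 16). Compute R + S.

(9, 17) + (18, 16). λ = (16 - 17)/(18 - 9) ≡ 22/9 mod 23. 9⁻¹ ≡ 18 (mod 23) since 9·18 = 162 ≡ 1, so λ ≡ 5.
  x = λ² - 9 - 18 = 25 - 27 ≡ 21; y = λ·(9 - 21) - 17 ≡ 15. → (21, 15)

(21, 15)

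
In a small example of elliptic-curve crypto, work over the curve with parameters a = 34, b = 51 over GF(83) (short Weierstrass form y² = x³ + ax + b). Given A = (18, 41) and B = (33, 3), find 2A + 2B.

First 2A:
Repeated addition: build up to 2A.
2A: tangent at (18, 41): λ = (3·18² + 34)/(2·41) ≡ 10/82. 82⁻¹ ≡ 82 (mod 83), so λ ≡ 10·82 ≡ 73.
  x = λ² - 18 - 18 = 5329 - 36 ≡ 64; y = λ·(18 - 64) - 41 ≡ 4. → (64, 4)
2A = (64, 4).
Next 2B:
Repeated addition: build up to 2B.
2B: tangent at (33, 3): λ = (3·33² + 34)/(2·3) ≡ 64/6. 6⁻¹ ≡ 14 (mod 83), so λ ≡ 64·14 ≡ 66.
  x = λ² - 33 - 33 = 4356 - 66 ≡ 57; y = λ·(33 - 57) - 3 ≡ 73. → (57, 73)
2B = (57, 73).
Finally 2A + 2B:
(64, 4) + (57, 73). λ = (73 - 4)/(57 - 64) ≡ 69/76 mod 83. 76⁻¹ ≡ 71 (mod 83), so λ ≡ 2.
  x = λ² - 64 - 57 = 4 - 121 ≡ 49; y = λ·(64 - 49) - 4 ≡ 26. → (49, 26)

(49, 26)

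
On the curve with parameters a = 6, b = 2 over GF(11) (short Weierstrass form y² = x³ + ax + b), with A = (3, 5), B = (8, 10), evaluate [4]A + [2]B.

First 4A:
Repeated addition: build up to 4A.
2A: tangent at (3, 5): λ = (3·3² + 6)/(2·5) ≡ 0/10. 10⁻¹ ≡ 10 (mod 11) since 10·10 = 100 ≡ 1, so λ ≡ 0·10 ≡ 0.
  x = λ² - 3 - 3 = 0 - 6 ≡ 5; y = λ·(3 - 5) - 5 ≡ 6. → (5, 6)
3A: (5, 6) + (3, 5). λ = (5 - 6)/(3 - 5) ≡ 10/9 mod 11. 9⁻¹ ≡ 5 (mod 11) since 9·5 = 45 ≡ 1, so λ ≡ 6.
  x = λ² - 5 - 3 = 36 - 8 ≡ 6; y = λ·(5 - 6) - 6 ≡ 10. → (6, 10)
4A: (6, 10) + (3, 5). λ = (5 - 10)/(3 - 6) ≡ 6/8 mod 11. 8⁻¹ ≡ 7 (mod 11), so λ ≡ 9.
  x = λ² - 6 - 3 = 81 - 9 ≡ 6; y = λ·(6 - 6) - 10 ≡ 1. → (6, 1)
4A = (6, 1).
Next 2B:
Repeated addition: build up to 2B.
2B: tangent at (8, 10): λ = (3·8² + 6)/(2·10) ≡ 0/9. 9⁻¹ ≡ 5 (mod 11) since 9·5 = 45 ≡ 1, so λ ≡ 0·5 ≡ 0.
  x = λ² - 8 - 8 = 0 - 16 ≡ 6; y = λ·(8 - 6) - 10 ≡ 1. → (6, 1)
2B = (6, 1).
Finally 4A + 2B:
tangent at (6, 1): λ = (3·6² + 6)/(2·1) ≡ 4/2. 2⁻¹ ≡ 6 (mod 11), so λ ≡ 4·6 ≡ 2.
  x = λ² - 6 - 6 = 4 - 12 ≡ 3; y = λ·(6 - 3) - 1 ≡ 5. → (3, 5)

(3, 5)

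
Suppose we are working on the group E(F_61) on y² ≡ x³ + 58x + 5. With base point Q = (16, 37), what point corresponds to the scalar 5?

(26, 39)

Double-and-add on 5 = (101)₂. Start with Q = (16, 37) for the leading 1-bit.
double: tangent at (16, 37): λ = (3·16² + 58)/(2·37) ≡ 33/13. 13⁻¹ ≡ 47 (mod 61), so λ ≡ 33·47 ≡ 26.
  x = λ² - 16 - 16 = 676 - 32 ≡ 34; y = λ·(16 - 34) - 37 ≡ 44. → (34, 44)
double: tangent at (34, 44): λ = (3·34² + 58)/(2·44) ≡ 49/27. 27⁻¹ ≡ 52 (mod 61) since 27·52 = 1404 ≡ 1, so λ ≡ 49·52 ≡ 47.
  x = λ² - 34 - 34 = 2209 - 68 ≡ 6; y = λ·(34 - 6) - 44 ≡ 52. → (6, 52)
add Q: (6, 52) + (16, 37). λ = (37 - 52)/(16 - 6) ≡ 46/10 mod 61. 10⁻¹ ≡ 55 (mod 61) since 10·55 = 550 ≡ 1, so λ ≡ 29.
  x = λ² - 6 - 16 = 841 - 22 ≡ 26; y = λ·(6 - 26) - 52 ≡ 39. → (26, 39)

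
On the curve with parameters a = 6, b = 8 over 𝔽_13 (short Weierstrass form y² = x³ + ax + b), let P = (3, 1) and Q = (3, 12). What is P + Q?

O

The two points share x = 3 and their y-coordinates satisfy 1 + 12 ≡ 0 (mod 13), so they are inverses. Their sum is O.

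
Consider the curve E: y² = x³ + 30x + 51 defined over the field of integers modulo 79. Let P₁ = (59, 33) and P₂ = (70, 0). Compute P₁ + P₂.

(38, 62)

(59, 33) + (70, 0). λ = (0 - 33)/(70 - 59) ≡ 46/11 mod 79. 11⁻¹ ≡ 36 (mod 79) since 11·36 = 396 ≡ 1, so λ ≡ 76.
  x = λ² - 59 - 70 = 5776 - 129 ≡ 38; y = λ·(59 - 38) - 33 ≡ 62. → (38, 62)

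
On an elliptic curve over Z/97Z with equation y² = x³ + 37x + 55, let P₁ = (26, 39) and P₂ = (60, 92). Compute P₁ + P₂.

(60, 5)

(26, 39) + (60, 92). λ = (92 - 39)/(60 - 26) ≡ 53/34 mod 97. 34⁻¹ ≡ 20 (mod 97), so λ ≡ 90.
  x = λ² - 26 - 60 = 8100 - 86 ≡ 60; y = λ·(26 - 60) - 39 ≡ 5. → (60, 5)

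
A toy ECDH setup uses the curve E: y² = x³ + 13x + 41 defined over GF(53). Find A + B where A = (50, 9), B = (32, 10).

(50, 9) + (32, 10). λ = (10 - 9)/(32 - 50) ≡ 1/35 mod 53. 35⁻¹ ≡ 50 (mod 53), so λ ≡ 50.
  x = λ² - 50 - 32 = 2500 - 82 ≡ 33; y = λ·(50 - 33) - 9 ≡ 46. → (33, 46)

(33, 46)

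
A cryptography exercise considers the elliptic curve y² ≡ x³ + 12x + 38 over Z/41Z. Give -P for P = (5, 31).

(5, 10)

-(5, 31) = (5, -31 mod 41) = (5, 10).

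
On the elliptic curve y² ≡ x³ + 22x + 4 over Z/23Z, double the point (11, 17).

(7, 8)

tangent at (11, 17): λ = (3·11² + 22)/(2·17) ≡ 17/11. 11⁻¹ ≡ 21 (mod 23), so λ ≡ 17·21 ≡ 12.
  x = λ² - 11 - 11 = 144 - 22 ≡ 7; y = λ·(11 - 7) - 17 ≡ 8. → (7, 8)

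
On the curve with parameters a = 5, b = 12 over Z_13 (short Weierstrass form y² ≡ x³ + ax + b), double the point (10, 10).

(7, 0)

tangent at (10, 10): λ = (3·10² + 5)/(2·10) ≡ 6/7. 7⁻¹ ≡ 2 (mod 13) since 7·2 = 14 ≡ 1, so λ ≡ 6·2 ≡ 12.
  x = λ² - 10 - 10 = 144 - 20 ≡ 7; y = λ·(10 - 7) - 10 ≡ 0. → (7, 0)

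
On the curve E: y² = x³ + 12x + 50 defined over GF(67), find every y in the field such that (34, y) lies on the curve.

x³ + 12x + 50 = 39762 ≡ 31 (mod 67).
31 is a non-residue mod 67; no y exists.

none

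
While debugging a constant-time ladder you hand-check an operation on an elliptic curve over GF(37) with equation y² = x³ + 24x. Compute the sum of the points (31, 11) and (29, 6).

(31, 11) + (29, 6). λ = (6 - 11)/(29 - 31) ≡ 32/35 mod 37. 35⁻¹ ≡ 18 (mod 37), so λ ≡ 21.
  x = λ² - 31 - 29 = 441 - 60 ≡ 11; y = λ·(31 - 11) - 11 ≡ 2. → (11, 2)

(11, 2)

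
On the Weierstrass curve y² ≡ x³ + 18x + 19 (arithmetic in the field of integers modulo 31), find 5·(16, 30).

(25, 25)

Write P = (16, 30).
Double-and-add on 5 = (101)₂. Start with P = (16, 30) for the leading 1-bit.
double: tangent at (16, 30): λ = (3·16² + 18)/(2·30) ≡ 11/29. 29⁻¹ ≡ 15 (mod 31), so λ ≡ 11·15 ≡ 10.
  x = λ² - 16 - 16 = 100 - 32 ≡ 6; y = λ·(16 - 6) - 30 ≡ 8. → (6, 8)
double: tangent at (6, 8): λ = (3·6² + 18)/(2·8) ≡ 2/16. 16⁻¹ ≡ 2 (mod 31) since 16·2 = 32 ≡ 1, so λ ≡ 2·2 ≡ 4.
  x = λ² - 6 - 6 = 16 - 12 ≡ 4; y = λ·(6 - 4) - 8 ≡ 0. → (4, 0)
add P: (4, 0) + (16, 30). λ = (30 - 0)/(16 - 4) ≡ 30/12 mod 31. 12⁻¹ ≡ 13 (mod 31), so λ ≡ 18.
  x = λ² - 4 - 16 = 324 - 20 ≡ 25; y = λ·(4 - 25) - 0 ≡ 25. → (25, 25)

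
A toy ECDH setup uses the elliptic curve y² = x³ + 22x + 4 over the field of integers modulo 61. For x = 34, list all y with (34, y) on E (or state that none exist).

x³ + 22x + 4 = 40056 ≡ 40 (mod 61).
40 is a non-residue mod 61; no y exists.

none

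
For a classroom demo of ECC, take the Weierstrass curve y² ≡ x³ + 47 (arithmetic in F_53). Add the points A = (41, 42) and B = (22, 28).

(34, 5)

(41, 42) + (22, 28). λ = (28 - 42)/(22 - 41) ≡ 39/34 mod 53. 34⁻¹ ≡ 39 (mod 53) since 34·39 = 1326 ≡ 1, so λ ≡ 37.
  x = λ² - 41 - 22 = 1369 - 63 ≡ 34; y = λ·(41 - 34) - 42 ≡ 5. → (34, 5)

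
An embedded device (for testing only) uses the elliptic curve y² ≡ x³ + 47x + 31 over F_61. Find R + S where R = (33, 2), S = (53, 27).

(33, 2) + (53, 27). λ = (27 - 2)/(53 - 33) ≡ 25/20 mod 61. 20⁻¹ ≡ 58 (mod 61) since 20·58 = 1160 ≡ 1, so λ ≡ 47.
  x = λ² - 33 - 53 = 2209 - 86 ≡ 49; y = λ·(33 - 49) - 2 ≡ 39. → (49, 39)

(49, 39)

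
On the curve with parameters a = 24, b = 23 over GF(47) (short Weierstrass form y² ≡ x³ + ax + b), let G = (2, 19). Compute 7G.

Double-and-add on 7 = (111)₂. Start with G = (2, 19) for the leading 1-bit.
double: tangent at (2, 19): λ = (3·2² + 24)/(2·19) ≡ 36/38. 38⁻¹ ≡ 26 (mod 47) since 38·26 = 988 ≡ 1, so λ ≡ 36·26 ≡ 43.
  x = λ² - 2 - 2 = 1849 - 4 ≡ 12; y = λ·(2 - 12) - 19 ≡ 21. → (12, 21)
add G: (12, 21) + (2, 19). λ = (19 - 21)/(2 - 12) ≡ 45/37 mod 47. 37⁻¹ ≡ 14 (mod 47) since 37·14 = 518 ≡ 1, so λ ≡ 19.
  x = λ² - 12 - 2 = 361 - 14 ≡ 18; y = λ·(12 - 18) - 21 ≡ 6. → (18, 6)
double: tangent at (18, 6): λ = (3·18² + 24)/(2·6) ≡ 9/12. 12⁻¹ ≡ 4 (mod 47), so λ ≡ 9·4 ≡ 36.
  x = λ² - 18 - 18 = 1296 - 36 ≡ 38; y = λ·(18 - 38) - 6 ≡ 26. → (38, 26)
add G: (38, 26) + (2, 19). λ = (19 - 26)/(2 - 38) ≡ 40/11 mod 47. 11⁻¹ ≡ 30 (mod 47) since 11·30 = 330 ≡ 1, so λ ≡ 25.
  x = λ² - 38 - 2 = 625 - 40 ≡ 21; y = λ·(38 - 21) - 26 ≡ 23. → (21, 23)

(21, 23)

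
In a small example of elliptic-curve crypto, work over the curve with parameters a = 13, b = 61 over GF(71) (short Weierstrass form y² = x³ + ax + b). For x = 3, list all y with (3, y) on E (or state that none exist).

x³ + 13x + 61 = 127 ≡ 56 (mod 71).
56 is a non-residue mod 71; no y exists.

none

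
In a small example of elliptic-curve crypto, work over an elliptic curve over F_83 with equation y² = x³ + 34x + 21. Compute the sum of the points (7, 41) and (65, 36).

(7, 41) + (65, 36). λ = (36 - 41)/(65 - 7) ≡ 78/58 mod 83. 58⁻¹ ≡ 73 (mod 83), so λ ≡ 50.
  x = λ² - 7 - 65 = 2500 - 72 ≡ 21; y = λ·(7 - 21) - 41 ≡ 6. → (21, 6)

(21, 6)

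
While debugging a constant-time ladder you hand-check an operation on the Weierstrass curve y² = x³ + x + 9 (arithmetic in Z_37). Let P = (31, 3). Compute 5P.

Repeated addition: build up to 5P.
2P: tangent at (31, 3): λ = (3·31² + 1)/(2·3) ≡ 35/6. 6⁻¹ ≡ 31 (mod 37), so λ ≡ 35·31 ≡ 12.
  x = λ² - 31 - 31 = 144 - 62 ≡ 8; y = λ·(31 - 8) - 3 ≡ 14. → (8, 14)
3P: (8, 14) + (31, 3). λ = (3 - 14)/(31 - 8) ≡ 26/23 mod 37. 23⁻¹ ≡ 29 (mod 37) since 23·29 = 667 ≡ 1, so λ ≡ 14.
  x = λ² - 8 - 31 = 196 - 39 ≡ 9; y = λ·(8 - 9) - 14 ≡ 9. → (9, 9)
4P: (9, 9) + (31, 3). λ = (3 - 9)/(31 - 9) ≡ 31/22 mod 37. 22⁻¹ ≡ 32 (mod 37), so λ ≡ 30.
  x = λ² - 9 - 31 = 900 - 40 ≡ 9; y = λ·(9 - 9) - 9 ≡ 28. → (9, 28)
5P: (9, 28) + (31, 3). λ = (3 - 28)/(31 - 9) ≡ 12/22 mod 37. 22⁻¹ ≡ 32 (mod 37), so λ ≡ 14.
  x = λ² - 9 - 31 = 196 - 40 ≡ 8; y = λ·(9 - 8) - 28 ≡ 23. → (8, 23)

(8, 23)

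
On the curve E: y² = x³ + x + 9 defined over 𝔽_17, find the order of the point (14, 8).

5

2P: tangent at (14, 8): λ = (3·14² + 1)/(2·8) ≡ 11/16. 16⁻¹ ≡ 16 (mod 17), so λ ≡ 11·16 ≡ 6.
  x = λ² - 14 - 14 = 36 - 28 ≡ 8; y = λ·(14 - 8) - 8 ≡ 11. → (8, 11)
3P: (8, 11) + (14, 8). λ = (8 - 11)/(14 - 8) ≡ 14/6 mod 17. 6⁻¹ ≡ 3 (mod 17) since 6·3 = 18 ≡ 1, so λ ≡ 8.
  x = λ² - 8 - 14 = 64 - 22 ≡ 8; y = λ·(8 - 8) - 11 ≡ 6. → (8, 6)
4P: (8, 6) + (14, 8). λ = (8 - 6)/(14 - 8) ≡ 2/6 mod 17. 6⁻¹ ≡ 3 (mod 17), so λ ≡ 6.
  x = λ² - 8 - 14 = 36 - 22 ≡ 14; y = λ·(8 - 14) - 6 ≡ 9. → (14, 9)
5P: (14, 9) + (14, 8): same x and y₁ ≡ -y₂, so the sum is the point at infinity.
5P = the point at infinity, so the order is 5.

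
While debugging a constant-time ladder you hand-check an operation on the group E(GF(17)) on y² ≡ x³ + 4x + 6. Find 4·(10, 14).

(10, 3)

Write Q = (10, 14).
Double-and-add on 4 = (100)₂. Start with Q = (10, 14) for the leading 1-bit.
double: tangent at (10, 14): λ = (3·10² + 4)/(2·14) ≡ 15/11. 11⁻¹ ≡ 14 (mod 17), so λ ≡ 15·14 ≡ 6.
  x = λ² - 10 - 10 = 36 - 20 ≡ 16; y = λ·(10 - 16) - 14 ≡ 1. → (16, 1)
double: tangent at (16, 1): λ = (3·16² + 4)/(2·1) ≡ 7/2. 2⁻¹ ≡ 9 (mod 17) since 2·9 = 18 ≡ 1, so λ ≡ 7·9 ≡ 12.
  x = λ² - 16 - 16 = 144 - 32 ≡ 10; y = λ·(16 - 10) - 1 ≡ 3. → (10, 3)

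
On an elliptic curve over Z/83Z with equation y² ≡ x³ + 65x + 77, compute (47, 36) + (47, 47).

O

The two points share x = 47 and their y-coordinates satisfy 36 + 47 ≡ 0 (mod 83), so they are inverses. Their sum is ∞.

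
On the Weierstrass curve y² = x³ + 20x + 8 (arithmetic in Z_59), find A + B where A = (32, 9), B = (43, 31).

(47, 20)

(32, 9) + (43, 31). λ = (31 - 9)/(43 - 32) ≡ 22/11 mod 59. 11⁻¹ ≡ 43 (mod 59), so λ ≡ 2.
  x = λ² - 32 - 43 = 4 - 75 ≡ 47; y = λ·(32 - 47) - 9 ≡ 20. → (47, 20)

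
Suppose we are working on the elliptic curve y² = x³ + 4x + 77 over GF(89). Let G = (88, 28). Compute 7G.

Repeated addition: build up to 7G.
2G: tangent at (88, 28): λ = (3·88² + 4)/(2·28) ≡ 7/56. 56⁻¹ ≡ 62 (mod 89) since 56·62 = 3472 ≡ 1, so λ ≡ 7·62 ≡ 78.
  x = λ² - 88 - 88 = 6084 - 176 ≡ 34; y = λ·(88 - 34) - 28 ≡ 1. → (34, 1)
3G: (34, 1) + (88, 28). λ = (28 - 1)/(88 - 34) ≡ 27/54 mod 89. 54⁻¹ ≡ 61 (mod 89), so λ ≡ 45.
  x = λ² - 34 - 88 = 2025 - 122 ≡ 34; y = λ·(34 - 34) - 1 ≡ 88. → (34, 88)
4G: (34, 88) + (88, 28). λ = (28 - 88)/(88 - 34) ≡ 29/54 mod 89. 54⁻¹ ≡ 61 (mod 89) since 54·61 = 3294 ≡ 1, so λ ≡ 78.
  x = λ² - 34 - 88 = 6084 - 122 ≡ 88; y = λ·(34 - 88) - 88 ≡ 61. → (88, 61)
5G: (88, 61) + (88, 28): same x and y₁ ≡ -y₂, so the sum is ∞.
6G: ∞ + (88, 28) = (88, 28) (identity).
7G: tangent at (88, 28): λ = (3·88² + 4)/(2·28) ≡ 7/56. 56⁻¹ ≡ 62 (mod 89) since 56·62 = 3472 ≡ 1, so λ ≡ 7·62 ≡ 78.
  x = λ² - 88 - 88 = 6084 - 176 ≡ 34; y = λ·(88 - 34) - 28 ≡ 1. → (34, 1)

(34, 1)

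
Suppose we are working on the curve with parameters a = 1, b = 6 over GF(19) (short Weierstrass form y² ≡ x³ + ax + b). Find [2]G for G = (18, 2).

(3, 13)

tangent at (18, 2): λ = (3·18² + 1)/(2·2) ≡ 4/4. 4⁻¹ ≡ 5 (mod 19), so λ ≡ 4·5 ≡ 1.
  x = λ² - 18 - 18 = 1 - 36 ≡ 3; y = λ·(18 - 3) - 2 ≡ 13. → (3, 13)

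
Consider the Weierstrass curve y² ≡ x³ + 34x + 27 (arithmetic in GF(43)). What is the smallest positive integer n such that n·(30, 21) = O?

2P: tangent at (30, 21): λ = (3·30² + 34)/(2·21) ≡ 25/42. 42⁻¹ ≡ 42 (mod 43) since 42·42 = 1764 ≡ 1, so λ ≡ 25·42 ≡ 18.
  x = λ² - 30 - 30 = 324 - 60 ≡ 6; y = λ·(30 - 6) - 21 ≡ 24. → (6, 24)
3P: (6, 24) + (30, 21). λ = (21 - 24)/(30 - 6) ≡ 40/24 mod 43. 24⁻¹ ≡ 9 (mod 43), so λ ≡ 16.
  x = λ² - 6 - 30 = 256 - 36 ≡ 5; y = λ·(6 - 5) - 24 ≡ 35. → (5, 35)
4P: (5, 35) + (30, 21). λ = (21 - 35)/(30 - 5) ≡ 29/25 mod 43. 25⁻¹ ≡ 31 (mod 43) since 25·31 = 775 ≡ 1, so λ ≡ 39.
  x = λ² - 5 - 30 = 1521 - 35 ≡ 24; y = λ·(5 - 24) - 35 ≡ 41. → (24, 41)
5P: (24, 41) + (30, 21). λ = (21 - 41)/(30 - 24) ≡ 23/6 mod 43. 6⁻¹ ≡ 36 (mod 43) since 6·36 = 216 ≡ 1, so λ ≡ 11.
  x = λ² - 24 - 30 = 121 - 54 ≡ 24; y = λ·(24 - 24) - 41 ≡ 2. → (24, 2)
6P: (24, 2) + (30, 21). λ = (21 - 2)/(30 - 24) ≡ 19/6 mod 43. 6⁻¹ ≡ 36 (mod 43), so λ ≡ 39.
  x = λ² - 24 - 30 = 1521 - 54 ≡ 5; y = λ·(24 - 5) - 2 ≡ 8. → (5, 8)
7P: (5, 8) + (30, 21). λ = (21 - 8)/(30 - 5) ≡ 13/25 mod 43. 25⁻¹ ≡ 31 (mod 43) since 25·31 = 775 ≡ 1, so λ ≡ 16.
  x = λ² - 5 - 30 = 256 - 35 ≡ 6; y = λ·(5 - 6) - 8 ≡ 19. → (6, 19)
8P: (6, 19) + (30, 21). λ = (21 - 19)/(30 - 6) ≡ 2/24 mod 43. 24⁻¹ ≡ 9 (mod 43) since 24·9 = 216 ≡ 1, so λ ≡ 18.
  x = λ² - 6 - 30 = 324 - 36 ≡ 30; y = λ·(6 - 30) - 19 ≡ 22. → (30, 22)
9P: (30, 22) + (30, 21): same x and y₁ ≡ -y₂, so the sum is O.
9P = O, so the order is 9.

9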